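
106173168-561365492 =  - 455192324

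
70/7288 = 35/3644 = 0.01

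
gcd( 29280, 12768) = 96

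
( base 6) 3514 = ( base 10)838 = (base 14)43c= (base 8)1506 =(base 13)4C6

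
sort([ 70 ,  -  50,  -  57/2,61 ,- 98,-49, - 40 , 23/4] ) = [ - 98, - 50, - 49, - 40, - 57/2,23/4, 61, 70]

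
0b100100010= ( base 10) 290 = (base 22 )D4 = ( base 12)202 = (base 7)563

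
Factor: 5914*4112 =24318368=2^5*257^1*2957^1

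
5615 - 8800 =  - 3185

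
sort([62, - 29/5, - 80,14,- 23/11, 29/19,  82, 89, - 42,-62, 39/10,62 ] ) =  [ - 80 ,-62, - 42, - 29/5 , - 23/11,29/19,39/10,14,62,62, 82, 89 ] 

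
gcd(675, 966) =3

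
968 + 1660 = 2628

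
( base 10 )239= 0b11101111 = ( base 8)357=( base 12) 17B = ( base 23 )A9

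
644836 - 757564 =- 112728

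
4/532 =1/133 = 0.01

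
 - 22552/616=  - 2819/77 = - 36.61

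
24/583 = 24/583 = 0.04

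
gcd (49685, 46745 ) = 5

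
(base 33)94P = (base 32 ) 9n6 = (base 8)23346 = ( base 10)9958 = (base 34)8ku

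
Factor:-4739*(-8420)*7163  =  2^2*5^1*7^1*13^1*19^1*29^1*421^1*677^1=   285820747940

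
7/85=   7/85 = 0.08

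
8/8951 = 8/8951 = 0.00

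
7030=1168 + 5862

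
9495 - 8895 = 600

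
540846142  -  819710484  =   - 278864342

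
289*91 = 26299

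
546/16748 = 273/8374 = 0.03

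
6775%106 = 97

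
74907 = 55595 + 19312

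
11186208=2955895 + 8230313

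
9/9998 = 9/9998 = 0.00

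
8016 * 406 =3254496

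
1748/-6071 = -1 + 4323/6071 = -  0.29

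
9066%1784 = 146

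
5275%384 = 283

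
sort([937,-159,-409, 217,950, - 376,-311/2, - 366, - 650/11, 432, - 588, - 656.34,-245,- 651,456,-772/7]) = [-656.34,-651,-588,- 409,-376, - 366, - 245,-159, - 311/2,-772/7,-650/11,217,432 , 456,937,950] 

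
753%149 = 8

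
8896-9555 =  - 659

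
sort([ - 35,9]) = [-35,9 ] 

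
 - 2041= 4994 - 7035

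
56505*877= 49554885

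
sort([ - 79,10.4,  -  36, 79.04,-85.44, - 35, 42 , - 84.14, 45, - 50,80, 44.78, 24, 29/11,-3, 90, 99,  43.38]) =[ - 85.44,-84.14, - 79, - 50, - 36, - 35, - 3, 29/11,  10.4, 24, 42,43.38, 44.78,45,79.04, 80, 90, 99]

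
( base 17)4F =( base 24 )3B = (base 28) 2R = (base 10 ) 83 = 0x53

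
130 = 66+64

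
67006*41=2747246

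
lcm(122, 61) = 122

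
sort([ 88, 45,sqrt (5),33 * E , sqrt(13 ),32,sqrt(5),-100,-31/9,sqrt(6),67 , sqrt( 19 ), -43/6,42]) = [-100, - 43/6, - 31/9 , sqrt( 5)  ,  sqrt(5 ),sqrt(6),sqrt( 13), sqrt( 19 ),32,42,45, 67,88, 33*E ]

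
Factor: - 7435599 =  - 3^1*499^1*4967^1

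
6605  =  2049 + 4556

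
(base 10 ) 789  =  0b1100010101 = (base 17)2C7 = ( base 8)1425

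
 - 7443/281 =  - 7443/281 = - 26.49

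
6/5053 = 6/5053 = 0.00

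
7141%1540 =981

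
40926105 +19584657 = 60510762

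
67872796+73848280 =141721076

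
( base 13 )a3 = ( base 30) 4D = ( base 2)10000101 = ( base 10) 133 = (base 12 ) B1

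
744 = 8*93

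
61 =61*1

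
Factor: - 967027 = -43^2*523^1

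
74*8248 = 610352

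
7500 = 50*150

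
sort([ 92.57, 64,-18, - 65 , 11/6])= [ - 65, - 18,11/6, 64, 92.57 ]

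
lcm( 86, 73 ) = 6278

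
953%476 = 1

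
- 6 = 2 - 8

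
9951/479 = 20 + 371/479 = 20.77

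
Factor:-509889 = -3^1* 349^1 * 487^1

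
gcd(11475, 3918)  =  3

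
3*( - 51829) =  - 155487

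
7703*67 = 516101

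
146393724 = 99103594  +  47290130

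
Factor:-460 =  - 2^2*5^1 * 23^1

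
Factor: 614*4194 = 2^2*3^2*233^1*307^1 = 2575116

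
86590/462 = 6185/33=187.42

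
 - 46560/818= - 57 + 33/409 = -56.92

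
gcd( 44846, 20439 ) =1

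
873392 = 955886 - 82494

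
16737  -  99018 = -82281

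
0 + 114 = 114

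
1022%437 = 148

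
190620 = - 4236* ( - 45 )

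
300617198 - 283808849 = 16808349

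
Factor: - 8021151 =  - 3^2*891239^1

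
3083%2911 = 172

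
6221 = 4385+1836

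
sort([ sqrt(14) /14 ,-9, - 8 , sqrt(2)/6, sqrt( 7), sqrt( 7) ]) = [-9, - 8,sqrt( 2)/6,sqrt( 14)/14, sqrt( 7), sqrt(7)]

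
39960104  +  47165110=87125214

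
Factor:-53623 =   -  53623^1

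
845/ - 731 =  - 845/731 = - 1.16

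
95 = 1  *95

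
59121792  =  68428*864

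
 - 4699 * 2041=  -  9590659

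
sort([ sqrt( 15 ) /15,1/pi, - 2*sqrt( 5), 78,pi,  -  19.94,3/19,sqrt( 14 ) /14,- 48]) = [ - 48 , - 19.94, - 2*sqrt(5 ),3/19,  sqrt ( 15 ) /15, sqrt( 14 )/14,1/pi,  pi, 78 ] 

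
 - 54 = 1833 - 1887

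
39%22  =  17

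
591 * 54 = 31914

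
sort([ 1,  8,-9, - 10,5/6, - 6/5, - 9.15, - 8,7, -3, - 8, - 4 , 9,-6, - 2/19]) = [ - 10,-9.15,-9, -8,-8, - 6,-4,  -  3, - 6/5, - 2/19,5/6, 1, 7, 8, 9]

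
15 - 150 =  - 135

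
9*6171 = 55539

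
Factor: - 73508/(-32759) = 2^2*23^1 * 41^(  -  1) =92/41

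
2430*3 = 7290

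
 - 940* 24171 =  - 22720740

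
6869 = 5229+1640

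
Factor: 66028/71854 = 34/37 =2^1 * 17^1*37^(-1 ) 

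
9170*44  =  403480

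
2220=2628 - 408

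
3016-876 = 2140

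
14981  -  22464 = -7483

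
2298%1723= 575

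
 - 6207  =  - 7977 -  - 1770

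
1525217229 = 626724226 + 898493003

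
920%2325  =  920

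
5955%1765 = 660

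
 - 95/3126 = -1  +  3031/3126= - 0.03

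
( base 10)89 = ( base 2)1011001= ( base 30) 2T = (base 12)75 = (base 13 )6b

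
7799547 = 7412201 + 387346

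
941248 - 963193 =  - 21945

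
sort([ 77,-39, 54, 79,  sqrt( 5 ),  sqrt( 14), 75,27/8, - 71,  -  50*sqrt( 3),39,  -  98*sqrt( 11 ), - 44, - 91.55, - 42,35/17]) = [ - 98*sqrt( 11), - 91.55, - 50*sqrt( 3), - 71, - 44, - 42,  -  39 , 35/17, sqrt( 5 ),27/8 , sqrt(14),39,54,75, 77,79] 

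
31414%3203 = 2587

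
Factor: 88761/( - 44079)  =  -29587/14693 = - 7^( - 1)*2099^ ( - 1)*29587^1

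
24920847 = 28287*881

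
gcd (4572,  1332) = 36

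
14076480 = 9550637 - - 4525843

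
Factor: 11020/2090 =58/11 = 2^1 *11^( - 1)  *  29^1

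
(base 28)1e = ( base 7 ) 60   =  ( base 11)39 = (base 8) 52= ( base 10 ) 42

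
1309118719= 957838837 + 351279882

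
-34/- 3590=17/1795 = 0.01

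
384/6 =64 = 64.00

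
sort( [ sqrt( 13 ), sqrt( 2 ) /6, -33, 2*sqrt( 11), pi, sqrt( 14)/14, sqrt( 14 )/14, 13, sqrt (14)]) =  [ - 33,  sqrt(2)/6, sqrt(14 )/14,sqrt( 14) /14, pi,sqrt( 13), sqrt( 14 ), 2 * sqrt(11), 13] 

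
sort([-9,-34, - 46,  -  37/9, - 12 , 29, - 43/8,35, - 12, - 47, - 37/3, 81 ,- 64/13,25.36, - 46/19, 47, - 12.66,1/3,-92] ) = [  -  92,-47, - 46, - 34, - 12.66,-37/3, - 12,-12, - 9,-43/8, - 64/13,  -  37/9, - 46/19, 1/3, 25.36,29, 35,47,81 ] 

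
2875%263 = 245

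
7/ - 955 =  - 7/955 = - 0.01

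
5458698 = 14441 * 378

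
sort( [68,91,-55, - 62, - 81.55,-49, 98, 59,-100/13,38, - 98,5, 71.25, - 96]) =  [ - 98, - 96, - 81.55, - 62,-55, - 49, - 100/13,5, 38,59, 68, 71.25, 91,98 ] 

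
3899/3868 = 1 + 31/3868 = 1.01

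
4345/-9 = -4345/9 = - 482.78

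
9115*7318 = 66703570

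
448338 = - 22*( - 20379)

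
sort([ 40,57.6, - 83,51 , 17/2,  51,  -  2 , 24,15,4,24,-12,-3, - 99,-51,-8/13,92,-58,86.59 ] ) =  [-99,  -  83,-58,  -  51,-12,-3, - 2,  -  8/13,4 , 17/2,  15,24, 24, 40, 51,51,57.6,  86.59,92 ] 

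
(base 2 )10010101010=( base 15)549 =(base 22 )2a6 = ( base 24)21i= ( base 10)1194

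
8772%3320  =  2132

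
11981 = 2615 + 9366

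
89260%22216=396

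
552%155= 87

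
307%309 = 307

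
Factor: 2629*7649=20109221 = 11^1*239^1  *  7649^1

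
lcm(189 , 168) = 1512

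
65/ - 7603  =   - 1+ 7538/7603 =- 0.01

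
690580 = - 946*( - 730)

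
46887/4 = 46887/4 = 11721.75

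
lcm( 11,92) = 1012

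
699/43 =699/43 = 16.26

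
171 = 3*57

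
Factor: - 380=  - 2^2*5^1 * 19^1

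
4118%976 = 214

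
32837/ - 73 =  -450 + 13/73 = -  449.82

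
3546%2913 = 633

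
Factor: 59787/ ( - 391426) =  -  2^( - 1)*3^2*13^1*383^( - 1) = - 117/766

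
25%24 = 1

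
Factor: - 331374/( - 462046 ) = 3^1*13^( - 2)*1367^( - 1) * 55229^1= 165687/231023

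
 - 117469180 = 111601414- 229070594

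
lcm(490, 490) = 490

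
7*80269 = 561883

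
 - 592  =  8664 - 9256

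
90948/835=108 + 768/835 =108.92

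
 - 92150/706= - 46075/353 =- 130.52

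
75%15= 0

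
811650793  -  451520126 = 360130667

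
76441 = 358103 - 281662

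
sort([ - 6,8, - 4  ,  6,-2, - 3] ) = [ - 6 , - 4,- 3, - 2, 6, 8] 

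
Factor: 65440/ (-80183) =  - 2^5*5^1*181^( - 1)*409^1*443^(-1)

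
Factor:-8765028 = -2^2*3^2*243473^1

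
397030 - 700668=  - 303638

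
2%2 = 0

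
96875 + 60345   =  157220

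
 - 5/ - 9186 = 5/9186 = 0.00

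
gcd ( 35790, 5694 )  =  6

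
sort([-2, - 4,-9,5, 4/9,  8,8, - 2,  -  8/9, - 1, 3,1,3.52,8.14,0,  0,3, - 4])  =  [ - 9 ,-4, - 4, - 2,-2, - 1, - 8/9,0, 0,4/9,1,3, 3,3.52,5,8,8,8.14] 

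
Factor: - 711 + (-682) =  - 7^1*199^1 = - 1393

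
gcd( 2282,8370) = 2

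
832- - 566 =1398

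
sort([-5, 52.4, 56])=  [-5, 52.4, 56 ] 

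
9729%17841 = 9729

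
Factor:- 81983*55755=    - 4570962165 = -  3^3*5^1 * 7^1 * 11^1 *29^1 * 59^1 * 257^1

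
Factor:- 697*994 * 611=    - 2^1*7^1*13^1*17^1*41^1*47^1*71^1=- 423311798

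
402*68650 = 27597300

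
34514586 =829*41634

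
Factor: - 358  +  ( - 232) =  - 590 = - 2^1*5^1 *59^1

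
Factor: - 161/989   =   - 7^1*43^( - 1)=- 7/43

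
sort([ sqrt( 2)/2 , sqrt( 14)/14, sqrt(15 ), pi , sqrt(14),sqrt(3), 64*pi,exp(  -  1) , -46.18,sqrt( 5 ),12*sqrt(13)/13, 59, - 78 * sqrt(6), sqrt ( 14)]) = [  -  78 * sqrt( 6), -46.18, sqrt(14)/14 , exp (-1 )  ,  sqrt( 2)/2,sqrt(3 ), sqrt( 5 ),pi , 12*sqrt(13)/13,sqrt(14), sqrt( 14 ), sqrt(15 ),59,64*pi ] 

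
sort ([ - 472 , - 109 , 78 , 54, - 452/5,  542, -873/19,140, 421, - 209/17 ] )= [-472,  -  109, - 452/5,- 873/19, - 209/17, 54, 78,  140, 421, 542 ] 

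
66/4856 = 33/2428 = 0.01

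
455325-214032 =241293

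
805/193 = 805/193 =4.17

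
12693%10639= 2054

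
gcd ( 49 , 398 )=1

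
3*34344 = 103032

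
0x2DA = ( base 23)18h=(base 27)101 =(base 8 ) 1332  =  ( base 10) 730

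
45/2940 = 3/196 = 0.02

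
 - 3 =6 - 9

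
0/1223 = 0 = 0.00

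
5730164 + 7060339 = 12790503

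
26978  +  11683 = 38661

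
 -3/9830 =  - 3/9830=-  0.00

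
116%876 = 116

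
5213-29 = 5184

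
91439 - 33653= 57786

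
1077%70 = 27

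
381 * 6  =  2286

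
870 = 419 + 451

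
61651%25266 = 11119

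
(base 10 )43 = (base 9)47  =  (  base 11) 3a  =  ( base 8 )53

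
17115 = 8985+8130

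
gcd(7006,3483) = 1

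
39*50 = 1950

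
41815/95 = 8363/19 = 440.16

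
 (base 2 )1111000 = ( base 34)3i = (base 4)1320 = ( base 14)88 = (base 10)120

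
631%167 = 130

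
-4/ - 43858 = 2/21929 = 0.00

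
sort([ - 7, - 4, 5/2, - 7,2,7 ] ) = [-7, - 7, - 4, 2, 5/2,  7 ]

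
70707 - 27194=43513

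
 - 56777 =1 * ( - 56777)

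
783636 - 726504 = 57132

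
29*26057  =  755653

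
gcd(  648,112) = 8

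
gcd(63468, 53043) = 3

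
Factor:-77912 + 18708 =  - 59204 = -2^2*19^2*41^1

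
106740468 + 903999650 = 1010740118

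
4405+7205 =11610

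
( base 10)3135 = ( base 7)12066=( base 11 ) 23A0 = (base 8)6077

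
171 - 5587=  - 5416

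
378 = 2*189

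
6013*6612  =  39757956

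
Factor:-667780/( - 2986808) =166945/746702 = 2^(- 1) * 5^1*11^(  -  1)  *  173^1 * 193^1*33941^( -1)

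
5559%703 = 638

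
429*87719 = 37631451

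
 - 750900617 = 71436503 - 822337120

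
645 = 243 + 402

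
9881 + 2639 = 12520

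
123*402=49446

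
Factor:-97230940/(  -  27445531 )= 2^2* 5^1*17^( -1)* 1614443^( - 1) * 4861547^1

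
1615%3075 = 1615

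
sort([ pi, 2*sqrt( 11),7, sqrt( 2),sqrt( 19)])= [sqrt( 2 ),pi , sqrt( 19 ),  2  *  sqrt( 11) , 7]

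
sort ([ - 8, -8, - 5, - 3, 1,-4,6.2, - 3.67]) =[ - 8,-8, - 5, - 4, - 3.67,-3,1, 6.2]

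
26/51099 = 26/51099 = 0.00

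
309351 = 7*44193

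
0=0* 31369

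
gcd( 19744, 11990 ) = 2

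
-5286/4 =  - 2643/2 = - 1321.50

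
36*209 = 7524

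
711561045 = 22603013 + 688958032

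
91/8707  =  91/8707 = 0.01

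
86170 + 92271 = 178441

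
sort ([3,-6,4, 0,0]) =[ - 6,0,0, 3, 4] 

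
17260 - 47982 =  - 30722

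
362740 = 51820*7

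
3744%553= 426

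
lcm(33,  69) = 759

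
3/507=1/169= 0.01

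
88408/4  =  22102 = 22102.00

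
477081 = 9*53009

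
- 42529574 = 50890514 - 93420088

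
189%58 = 15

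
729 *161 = 117369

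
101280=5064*20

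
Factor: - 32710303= - 32710303^1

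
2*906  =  1812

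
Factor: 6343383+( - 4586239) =2^3*157^1*1399^1 = 1757144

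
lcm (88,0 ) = 0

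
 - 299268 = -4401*68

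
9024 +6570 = 15594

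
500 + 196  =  696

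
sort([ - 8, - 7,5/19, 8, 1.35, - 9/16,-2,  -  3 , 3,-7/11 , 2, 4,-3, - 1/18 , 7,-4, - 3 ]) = [ - 8, - 7,  -  4, - 3, - 3,-3,  -  2,-7/11,-9/16,-1/18,5/19, 1.35, 2 , 3,4, 7, 8]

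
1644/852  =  137/71= 1.93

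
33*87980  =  2903340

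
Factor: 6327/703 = 9 = 3^2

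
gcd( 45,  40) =5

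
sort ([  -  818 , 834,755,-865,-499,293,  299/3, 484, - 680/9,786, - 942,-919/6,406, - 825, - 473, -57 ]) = [ - 942, - 865, - 825,-818 , - 499, - 473, - 919/6, - 680/9,-57,299/3,293,406,484 , 755,786,834] 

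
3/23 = 3/23 = 0.13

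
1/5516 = 1/5516 = 0.00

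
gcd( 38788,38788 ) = 38788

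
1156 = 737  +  419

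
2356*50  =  117800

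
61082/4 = 30541/2 = 15270.50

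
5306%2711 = 2595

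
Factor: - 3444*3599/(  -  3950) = 6197478/1975 = 2^1*3^1*5^( - 2)*7^1 * 41^1*59^1*61^1*79^( - 1)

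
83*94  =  7802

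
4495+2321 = 6816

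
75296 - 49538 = 25758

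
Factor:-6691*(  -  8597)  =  6691^1 * 8597^1 =57522527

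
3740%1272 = 1196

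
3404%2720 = 684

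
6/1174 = 3/587=0.01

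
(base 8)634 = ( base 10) 412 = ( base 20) 10c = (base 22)IG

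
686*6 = 4116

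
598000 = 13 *46000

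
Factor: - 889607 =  - 31^1*28697^1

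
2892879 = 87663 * 33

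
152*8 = 1216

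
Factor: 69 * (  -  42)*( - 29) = 2^1*3^2*7^1 * 23^1*29^1 =84042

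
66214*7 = 463498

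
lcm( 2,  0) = 0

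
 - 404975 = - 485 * 835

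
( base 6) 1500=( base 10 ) 396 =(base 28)e4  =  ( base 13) 246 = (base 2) 110001100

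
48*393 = 18864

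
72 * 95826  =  6899472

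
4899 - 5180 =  - 281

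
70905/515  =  137+70/103=137.68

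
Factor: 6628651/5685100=2^( - 2)*5^( - 2)*139^(-1)*409^(- 1 )*6628651^1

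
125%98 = 27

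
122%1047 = 122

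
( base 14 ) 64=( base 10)88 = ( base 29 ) 31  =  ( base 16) 58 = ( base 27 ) 37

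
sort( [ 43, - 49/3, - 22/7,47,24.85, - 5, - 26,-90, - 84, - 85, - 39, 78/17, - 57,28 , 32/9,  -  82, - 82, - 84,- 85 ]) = [ - 90, - 85, - 85,-84, - 84 , - 82, - 82, -57, - 39, - 26, - 49/3, - 5, - 22/7 , 32/9,78/17,24.85,28, 43,47] 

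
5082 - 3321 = 1761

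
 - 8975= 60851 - 69826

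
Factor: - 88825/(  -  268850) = 2^( - 1 )*11^1*17^1*283^(  -  1 ) = 187/566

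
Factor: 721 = 7^1 * 103^1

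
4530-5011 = -481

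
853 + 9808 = 10661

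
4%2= 0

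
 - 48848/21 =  - 2327 + 19/21 = - 2326.10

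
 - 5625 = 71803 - 77428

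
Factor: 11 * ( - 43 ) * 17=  - 8041  =  - 11^1*17^1*43^1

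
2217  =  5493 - 3276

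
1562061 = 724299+837762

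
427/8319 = 427/8319 = 0.05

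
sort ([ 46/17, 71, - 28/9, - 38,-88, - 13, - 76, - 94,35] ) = [ - 94, - 88, -76,-38, - 13, - 28/9, 46/17,35,71]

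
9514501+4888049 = 14402550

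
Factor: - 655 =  -5^1 * 131^1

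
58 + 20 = 78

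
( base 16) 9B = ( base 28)5f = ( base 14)b1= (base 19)83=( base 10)155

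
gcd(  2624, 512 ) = 64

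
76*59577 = 4527852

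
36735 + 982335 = 1019070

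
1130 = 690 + 440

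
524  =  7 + 517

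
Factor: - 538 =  - 2^1 * 269^1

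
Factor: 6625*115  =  5^4*23^1*53^1 = 761875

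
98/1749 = 98/1749 =0.06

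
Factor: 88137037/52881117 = 3^( - 1 )*23^( - 1)*293^1*300809^1*766393^( - 1 ) 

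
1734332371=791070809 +943261562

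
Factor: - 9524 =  - 2^2*2381^1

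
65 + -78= - 13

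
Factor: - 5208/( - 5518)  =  2^2*3^1*7^1*89^( - 1) = 84/89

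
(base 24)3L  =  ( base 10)93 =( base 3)10110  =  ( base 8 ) 135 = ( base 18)53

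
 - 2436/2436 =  - 1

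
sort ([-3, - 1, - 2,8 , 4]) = [ - 3, - 2, - 1, 4,8] 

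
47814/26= 1839 = 1839.00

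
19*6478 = 123082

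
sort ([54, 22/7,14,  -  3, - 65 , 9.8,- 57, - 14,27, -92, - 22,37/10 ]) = [-92, - 65,  -  57 ,-22, - 14,-3, 22/7,37/10,9.8,  14, 27, 54]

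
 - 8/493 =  - 8/493 =- 0.02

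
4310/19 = 4310/19  =  226.84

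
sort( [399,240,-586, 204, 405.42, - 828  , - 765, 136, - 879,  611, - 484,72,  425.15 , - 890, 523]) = [ - 890, - 879,-828, - 765, - 586,- 484, 72, 136, 204, 240,399, 405.42,425.15, 523, 611]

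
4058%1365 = 1328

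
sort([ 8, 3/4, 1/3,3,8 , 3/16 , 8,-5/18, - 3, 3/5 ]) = [-3, - 5/18, 3/16 , 1/3, 3/5 , 3/4,3, 8,8, 8]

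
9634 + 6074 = 15708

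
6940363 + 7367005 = 14307368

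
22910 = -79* ( - 290)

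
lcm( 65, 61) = 3965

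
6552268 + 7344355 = 13896623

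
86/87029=86/87029= 0.00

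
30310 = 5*6062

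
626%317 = 309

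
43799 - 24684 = 19115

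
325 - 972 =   -  647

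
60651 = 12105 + 48546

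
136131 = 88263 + 47868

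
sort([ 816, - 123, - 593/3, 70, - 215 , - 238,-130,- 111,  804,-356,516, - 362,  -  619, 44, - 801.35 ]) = [-801.35,-619, - 362, - 356, - 238, - 215, - 593/3, - 130, -123 , - 111, 44,70,516,804,816]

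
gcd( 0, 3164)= 3164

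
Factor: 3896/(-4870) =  - 2^2*5^(-1)  =  - 4/5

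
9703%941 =293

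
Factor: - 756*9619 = - 7271964 = - 2^2*3^3*7^1*9619^1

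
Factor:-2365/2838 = -2^(-1)*3^(- 1 )* 5^1 = -5/6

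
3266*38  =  124108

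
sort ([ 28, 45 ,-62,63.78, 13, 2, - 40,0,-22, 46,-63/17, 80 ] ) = [-62, -40, - 22, - 63/17, 0,2,  13, 28, 45, 46,  63.78, 80 ]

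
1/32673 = 1/32673=0.00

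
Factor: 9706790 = 2^1*5^1*97^1 *10007^1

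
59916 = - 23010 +82926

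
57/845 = 57/845 = 0.07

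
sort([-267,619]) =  [ - 267, 619]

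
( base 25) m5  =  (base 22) 135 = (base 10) 555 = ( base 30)IF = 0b1000101011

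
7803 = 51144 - 43341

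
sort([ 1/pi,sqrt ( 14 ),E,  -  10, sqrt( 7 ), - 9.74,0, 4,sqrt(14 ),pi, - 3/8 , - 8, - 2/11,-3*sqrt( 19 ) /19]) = [ - 10, - 9.74, - 8, - 3 * sqrt( 19 )/19, - 3/8,- 2/11,0,1/pi,sqrt( 7),  E, pi,sqrt( 14 ), sqrt (14 ),4]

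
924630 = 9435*98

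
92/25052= 23/6263 = 0.00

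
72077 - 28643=43434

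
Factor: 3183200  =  2^5*5^2*23^1*173^1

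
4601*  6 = 27606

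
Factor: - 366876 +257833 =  - 11^1*23^1 * 431^1 = - 109043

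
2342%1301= 1041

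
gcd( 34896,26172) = 8724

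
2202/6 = 367 = 367.00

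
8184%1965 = 324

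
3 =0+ 3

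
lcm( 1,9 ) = 9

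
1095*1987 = 2175765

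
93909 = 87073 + 6836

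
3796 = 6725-2929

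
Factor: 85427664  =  2^4*3^1 *7^1*254249^1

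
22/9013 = 22/9013 = 0.00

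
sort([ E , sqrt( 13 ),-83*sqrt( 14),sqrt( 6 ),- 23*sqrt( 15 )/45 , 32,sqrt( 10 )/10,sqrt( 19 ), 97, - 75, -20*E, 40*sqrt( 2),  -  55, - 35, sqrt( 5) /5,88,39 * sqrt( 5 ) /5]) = [ - 83*sqrt(14), - 75, - 55  , - 20*E, - 35,- 23*sqrt ( 15 )/45, sqrt( 10)/10,sqrt(5 )/5,  sqrt( 6 ), E , sqrt(13 ),sqrt( 19 ), 39*sqrt( 5) /5, 32,40*sqrt( 2 ), 88,97]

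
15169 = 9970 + 5199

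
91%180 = 91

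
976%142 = 124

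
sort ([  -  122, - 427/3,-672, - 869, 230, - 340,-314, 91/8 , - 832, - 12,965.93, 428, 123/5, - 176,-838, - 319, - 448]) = [ - 869, - 838, - 832, - 672, - 448, - 340,-319, - 314, - 176, - 427/3, - 122,-12,91/8,123/5,230,428,  965.93 ]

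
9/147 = 3/49 = 0.06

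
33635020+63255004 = 96890024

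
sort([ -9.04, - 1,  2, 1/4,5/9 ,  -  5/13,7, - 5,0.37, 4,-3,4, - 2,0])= [-9.04,-5,  -  3, - 2,  -  1,  -  5/13,0,1/4, 0.37,5/9,  2,  4,4,7]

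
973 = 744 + 229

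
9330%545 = 65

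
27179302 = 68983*394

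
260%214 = 46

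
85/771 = 85/771=   0.11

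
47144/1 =47144  =  47144.00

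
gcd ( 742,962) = 2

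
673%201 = 70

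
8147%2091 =1874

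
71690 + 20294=91984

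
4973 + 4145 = 9118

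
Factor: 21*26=546 = 2^1*3^1 *7^1* 13^1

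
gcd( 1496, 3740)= 748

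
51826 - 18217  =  33609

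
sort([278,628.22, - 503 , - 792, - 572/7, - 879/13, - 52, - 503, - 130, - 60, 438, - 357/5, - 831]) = [ - 831, - 792, - 503, - 503, - 130, - 572/7, - 357/5, - 879/13 , - 60, - 52, 278, 438,  628.22]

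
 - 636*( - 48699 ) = 30972564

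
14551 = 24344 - 9793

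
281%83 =32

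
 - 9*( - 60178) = 541602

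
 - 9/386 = - 1 + 377/386 = - 0.02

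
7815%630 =255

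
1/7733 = 1/7733 = 0.00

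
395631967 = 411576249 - 15944282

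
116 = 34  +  82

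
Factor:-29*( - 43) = 29^1*43^1 =1247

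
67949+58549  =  126498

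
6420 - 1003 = 5417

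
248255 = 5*49651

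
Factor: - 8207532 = -2^2*3^2 * 17^1 * 13411^1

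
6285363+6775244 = 13060607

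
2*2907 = 5814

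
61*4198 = 256078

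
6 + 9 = 15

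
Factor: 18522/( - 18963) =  - 2^1 *3^1*7^1*43^( - 1 ) = - 42/43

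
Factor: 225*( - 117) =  - 26325 = - 3^4*5^2 * 13^1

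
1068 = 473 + 595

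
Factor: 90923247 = 3^2*2381^1*4243^1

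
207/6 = 69/2 = 34.50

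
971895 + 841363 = 1813258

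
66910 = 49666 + 17244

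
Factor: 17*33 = 561=3^1 * 11^1*17^1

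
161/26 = 161/26 = 6.19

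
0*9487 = 0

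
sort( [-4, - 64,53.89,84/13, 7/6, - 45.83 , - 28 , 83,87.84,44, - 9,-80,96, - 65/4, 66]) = [ - 80, - 64, - 45.83, - 28, - 65/4, - 9, - 4, 7/6 , 84/13,44,53.89,66,83, 87.84, 96 ]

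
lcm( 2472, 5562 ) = 22248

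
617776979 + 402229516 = 1020006495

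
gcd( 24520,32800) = 40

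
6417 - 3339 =3078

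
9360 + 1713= 11073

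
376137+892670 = 1268807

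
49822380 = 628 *79335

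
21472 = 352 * 61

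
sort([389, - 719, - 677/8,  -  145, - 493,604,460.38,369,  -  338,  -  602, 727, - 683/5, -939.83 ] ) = [-939.83, - 719,  -  602, - 493,-338, - 145, - 683/5,  -  677/8, 369, 389,460.38,  604, 727]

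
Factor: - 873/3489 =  - 291/1163=-3^1*97^1  *  1163^( - 1 ) 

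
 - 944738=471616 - 1416354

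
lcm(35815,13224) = 859560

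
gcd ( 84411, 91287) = 9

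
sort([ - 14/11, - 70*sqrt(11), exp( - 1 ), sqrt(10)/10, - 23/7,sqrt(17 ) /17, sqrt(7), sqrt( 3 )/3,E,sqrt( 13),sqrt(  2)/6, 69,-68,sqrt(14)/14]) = [ - 70 *sqrt( 11) , - 68, - 23/7, -14/11,sqrt( 2)/6, sqrt(17)/17,sqrt ( 14 ) /14,sqrt(10)/10, exp (  -  1),sqrt ( 3)/3,  sqrt(7 ),E,sqrt ( 13 ),69 ] 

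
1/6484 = 1/6484 = 0.00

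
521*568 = 295928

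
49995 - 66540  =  -16545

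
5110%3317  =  1793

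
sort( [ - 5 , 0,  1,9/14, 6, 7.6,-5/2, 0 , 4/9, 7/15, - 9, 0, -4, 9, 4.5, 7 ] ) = [ - 9 , - 5, - 4, - 5/2,0, 0, 0, 4/9,7/15, 9/14, 1,  4.5,  6, 7, 7.6, 9 ]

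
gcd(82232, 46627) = 1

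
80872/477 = 80872/477 = 169.54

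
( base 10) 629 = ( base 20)1B9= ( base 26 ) o5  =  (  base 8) 1165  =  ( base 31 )K9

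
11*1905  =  20955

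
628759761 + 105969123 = 734728884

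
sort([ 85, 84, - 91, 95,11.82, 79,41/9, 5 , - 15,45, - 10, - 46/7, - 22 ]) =[ - 91, - 22, - 15,-10,  -  46/7,41/9,5,11.82,45, 79, 84,85, 95 ]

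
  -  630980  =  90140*( - 7) 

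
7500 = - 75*( - 100)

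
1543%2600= 1543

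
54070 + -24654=29416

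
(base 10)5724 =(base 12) 3390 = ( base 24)9mc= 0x165c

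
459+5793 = 6252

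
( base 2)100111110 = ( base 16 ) 13e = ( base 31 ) A8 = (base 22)EA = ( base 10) 318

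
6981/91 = 76 + 5/7 = 76.71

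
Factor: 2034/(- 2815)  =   - 2^1*3^2*5^(-1)* 113^1*563^ ( - 1) 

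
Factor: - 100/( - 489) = 2^2*3^ ( - 1)*5^2*163^(-1 ) 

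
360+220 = 580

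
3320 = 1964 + 1356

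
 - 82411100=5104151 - 87515251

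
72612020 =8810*8242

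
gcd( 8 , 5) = 1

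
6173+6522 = 12695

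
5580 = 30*186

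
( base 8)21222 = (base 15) 2950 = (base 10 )8850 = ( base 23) GGI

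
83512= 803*104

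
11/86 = 11/86 = 0.13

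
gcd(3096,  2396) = 4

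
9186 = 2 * 4593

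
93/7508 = 93/7508= 0.01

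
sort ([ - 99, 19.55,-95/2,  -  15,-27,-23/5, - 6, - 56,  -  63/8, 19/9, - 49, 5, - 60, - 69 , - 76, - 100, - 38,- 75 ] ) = [ - 100, - 99, - 76,-75,-69, - 60 , - 56,-49,-95/2,-38,  -  27, - 15,-63/8,- 6,-23/5 , 19/9,5, 19.55]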